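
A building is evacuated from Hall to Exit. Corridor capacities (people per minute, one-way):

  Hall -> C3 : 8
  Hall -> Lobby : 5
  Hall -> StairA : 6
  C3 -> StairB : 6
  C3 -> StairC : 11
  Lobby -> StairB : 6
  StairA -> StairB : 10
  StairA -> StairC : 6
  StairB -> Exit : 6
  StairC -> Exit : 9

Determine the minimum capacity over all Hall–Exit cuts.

15

Augment Hall→C3→StairB→Exit: bottleneck 6, flow now 6.
Augment Hall→C3→StairC→Exit: bottleneck 2, flow now 8.
Augment Hall→StairA→StairC→Exit: bottleneck 6, flow now 14.
Augment Hall→Lobby→StairB→C3→StairC→Exit: bottleneck 1, flow now 15. (uses reverse residual edge)
No augmenting path remains; maximum flow = 15.
By max-flow min-cut, the minimum cut capacity equals the max flow.
In the residual graph, reachable from Hall: {Hall, C3, Lobby, StairA, StairB, StairC}.
Min-cut edges: StairB→Exit (6), StairC→Exit (9); capacity 6 + 9 = 15.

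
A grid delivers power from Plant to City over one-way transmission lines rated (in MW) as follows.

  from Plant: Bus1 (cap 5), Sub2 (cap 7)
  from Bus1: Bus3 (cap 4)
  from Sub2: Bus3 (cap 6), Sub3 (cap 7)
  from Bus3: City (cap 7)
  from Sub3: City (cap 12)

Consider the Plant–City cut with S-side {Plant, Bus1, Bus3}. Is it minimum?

No — its capacity is 14, but the minimum cut has capacity 11.

Given cut capacity: 7 + 7 = 14.
Augment Plant→Bus1→Bus3→City: bottleneck 4, flow now 4.
Augment Plant→Sub2→Bus3→City: bottleneck 3, flow now 7.
Augment Plant→Sub2→Sub3→City: bottleneck 4, flow now 11.
No augmenting path remains; maximum flow = 11.
In the residual graph, reachable from Plant: {Plant, Bus1}.
Min-cut edges: Plant→Sub2 (7), Bus1→Bus3 (4); capacity 7 + 4 = 11.
Cut capacity 14 exceeds the max flow 11, so it is not minimum.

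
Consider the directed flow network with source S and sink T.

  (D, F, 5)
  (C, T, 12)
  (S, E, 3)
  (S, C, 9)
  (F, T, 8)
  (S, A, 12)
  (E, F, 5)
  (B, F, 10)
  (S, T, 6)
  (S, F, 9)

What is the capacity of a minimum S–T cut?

Augment S→T: bottleneck 6, flow now 6.
Augment S→C→T: bottleneck 9, flow now 15.
Augment S→F→T: bottleneck 8, flow now 23.
No augmenting path remains; maximum flow = 23.
By max-flow min-cut, the minimum cut capacity equals the max flow.
In the residual graph, reachable from S: {S, A, E, F}.
Min-cut edges: S→C (9), S→T (6), F→T (8); capacity 9 + 6 + 8 = 23.

23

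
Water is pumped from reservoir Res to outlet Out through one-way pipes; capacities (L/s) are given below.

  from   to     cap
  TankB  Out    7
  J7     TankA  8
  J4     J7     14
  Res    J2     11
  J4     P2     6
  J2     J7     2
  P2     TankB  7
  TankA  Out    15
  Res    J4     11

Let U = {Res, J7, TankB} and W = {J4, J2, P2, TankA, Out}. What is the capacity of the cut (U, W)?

Edges leaving {Res, J7, TankB}: Res→J4 (11), Res→J2 (11), J7→TankA (8), TankB→Out (7).
Cut capacity = 11 + 11 + 8 + 7 = 37.

37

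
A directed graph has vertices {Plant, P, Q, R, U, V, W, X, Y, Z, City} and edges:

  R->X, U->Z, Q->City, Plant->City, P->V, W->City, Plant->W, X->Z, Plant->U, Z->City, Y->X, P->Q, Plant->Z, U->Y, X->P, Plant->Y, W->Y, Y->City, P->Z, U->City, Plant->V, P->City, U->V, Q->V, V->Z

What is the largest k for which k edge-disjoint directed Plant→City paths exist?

Assign every edge capacity 1; by Menger, the answer equals the max flow.
Path Plant→City (+1); total 1.
Path Plant→U→City (+1); total 2.
Path Plant→W→City (+1); total 3.
Path Plant→Y→City (+1); total 4.
Path Plant→Z→City (+1); total 5.
No residual Plant→City path; max flow = 5.
Certifying cut of size 5: {Plant→City, Plant→U, Plant→W, Plant→Y, Z→City}.

5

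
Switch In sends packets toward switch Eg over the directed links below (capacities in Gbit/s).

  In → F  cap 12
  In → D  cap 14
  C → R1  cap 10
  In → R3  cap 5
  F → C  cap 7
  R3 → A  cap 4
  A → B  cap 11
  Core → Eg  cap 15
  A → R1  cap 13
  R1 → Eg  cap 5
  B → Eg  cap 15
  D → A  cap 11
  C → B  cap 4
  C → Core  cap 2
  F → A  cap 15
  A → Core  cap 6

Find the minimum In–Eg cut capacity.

Augment In→R3→A→Core→Eg: bottleneck 4, flow now 4.
Augment In→F→C→Core→Eg: bottleneck 2, flow now 6.
Augment In→F→C→R1→Eg: bottleneck 5, flow now 11.
Augment In→F→A→Core→Eg: bottleneck 2, flow now 13.
Augment In→F→A→B→Eg: bottleneck 3, flow now 16.
Augment In→D→A→B→Eg: bottleneck 8, flow now 24.
Augment In→D→A→R1→C→B→Eg: bottleneck 3, flow now 27. (uses reverse residual edge)
No augmenting path remains; maximum flow = 27.
By max-flow min-cut, the minimum cut capacity equals the max flow.
In the residual graph, reachable from In: {In, R3, D}.
Min-cut edges: In→F (12), R3→A (4), D→A (11); capacity 12 + 4 + 11 = 27.

27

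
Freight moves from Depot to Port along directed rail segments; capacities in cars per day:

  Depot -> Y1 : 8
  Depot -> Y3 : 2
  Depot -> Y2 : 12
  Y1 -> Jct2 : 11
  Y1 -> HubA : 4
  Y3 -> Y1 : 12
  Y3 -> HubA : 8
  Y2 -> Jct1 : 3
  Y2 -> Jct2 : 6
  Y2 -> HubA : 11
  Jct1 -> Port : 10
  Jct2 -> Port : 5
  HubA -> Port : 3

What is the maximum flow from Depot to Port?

Augment Depot→Y1→Jct2→Port: bottleneck 5, flow now 5.
Augment Depot→Y1→HubA→Port: bottleneck 3, flow now 8.
Augment Depot→Y2→Jct1→Port: bottleneck 3, flow now 11.
No augmenting path remains; maximum flow = 11.
In the residual graph, reachable from Depot: {Depot, Y1, Y3, Y2, Jct2, HubA}.
Min-cut edges: Y2→Jct1 (3), Jct2→Port (5), HubA→Port (3); capacity 3 + 5 + 3 = 11.
This cut is saturated, so no flow can exceed 11.

11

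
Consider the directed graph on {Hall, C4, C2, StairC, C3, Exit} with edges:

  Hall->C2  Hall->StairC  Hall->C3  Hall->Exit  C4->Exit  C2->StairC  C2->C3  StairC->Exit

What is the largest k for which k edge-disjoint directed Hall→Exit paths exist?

2

Assign every edge capacity 1; by Menger, the answer equals the max flow.
Path Hall→Exit (+1); total 1.
Path Hall→StairC→Exit (+1); total 2.
No residual Hall→Exit path; max flow = 2.
Certifying cut of size 2: {Hall→Exit, StairC→Exit}.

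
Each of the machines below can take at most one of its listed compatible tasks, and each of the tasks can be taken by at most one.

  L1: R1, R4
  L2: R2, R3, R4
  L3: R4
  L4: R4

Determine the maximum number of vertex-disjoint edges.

Unit-capacity flow: source→left, listed edges, right→sink; max matching = max flow.
Augmenting path L1→R1 (+1); matched 1.
Augmenting path L2→R2 (+1); matched 2.
Augmenting path L3→R4 (+1); matched 3.
No augmenting path remains; maximum matching = 3.
König certificate: {L1, L2, R4} is a vertex cover of size 3 (every listed pair touches it), so no matching can be larger.

3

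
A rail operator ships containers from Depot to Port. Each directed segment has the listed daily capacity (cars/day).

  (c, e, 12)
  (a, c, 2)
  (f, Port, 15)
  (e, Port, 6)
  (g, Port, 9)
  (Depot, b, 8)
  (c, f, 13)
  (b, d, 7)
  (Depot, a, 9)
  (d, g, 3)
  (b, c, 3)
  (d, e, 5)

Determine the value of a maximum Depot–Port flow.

Augment Depot→a→c→e→Port: bottleneck 2, flow now 2.
Augment Depot→b→c→e→Port: bottleneck 3, flow now 5.
Augment Depot→b→d→e→Port: bottleneck 1, flow now 6.
Augment Depot→b→d→g→Port: bottleneck 3, flow now 9.
Augment Depot→b→d→e→c→f→Port: bottleneck 1, flow now 10. (uses reverse residual edge)
No augmenting path remains; maximum flow = 10.
In the residual graph, reachable from Depot: {Depot, a}.
Min-cut edges: Depot→b (8), a→c (2); capacity 8 + 2 = 10.
This cut is saturated, so no flow can exceed 10.

10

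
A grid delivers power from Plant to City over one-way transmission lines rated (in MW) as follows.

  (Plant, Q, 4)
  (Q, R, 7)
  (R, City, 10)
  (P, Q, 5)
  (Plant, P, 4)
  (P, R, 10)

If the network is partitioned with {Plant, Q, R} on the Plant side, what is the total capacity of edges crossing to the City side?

14

Edges leaving {Plant, Q, R}: Plant→P (4), R→City (10).
Cut capacity = 4 + 10 = 14.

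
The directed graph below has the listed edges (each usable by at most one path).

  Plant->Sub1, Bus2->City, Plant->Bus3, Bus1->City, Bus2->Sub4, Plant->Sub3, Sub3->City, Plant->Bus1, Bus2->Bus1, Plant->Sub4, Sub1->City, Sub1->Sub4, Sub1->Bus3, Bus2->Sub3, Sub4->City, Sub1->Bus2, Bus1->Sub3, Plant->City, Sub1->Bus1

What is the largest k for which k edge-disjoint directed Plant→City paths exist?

Assign every edge capacity 1; by Menger, the answer equals the max flow.
Path Plant→City (+1); total 1.
Path Plant→Sub1→City (+1); total 2.
Path Plant→Bus1→City (+1); total 3.
Path Plant→Sub3→City (+1); total 4.
Path Plant→Sub4→City (+1); total 5.
No residual Plant→City path; max flow = 5.
Certifying cut of size 5: {Plant→Bus1, Plant→City, Plant→Sub1, Plant→Sub3, Plant→Sub4}.

5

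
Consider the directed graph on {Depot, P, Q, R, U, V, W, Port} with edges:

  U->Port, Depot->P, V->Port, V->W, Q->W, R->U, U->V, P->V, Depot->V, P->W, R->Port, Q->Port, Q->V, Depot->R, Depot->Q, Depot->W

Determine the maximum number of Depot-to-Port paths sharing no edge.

3

Assign every edge capacity 1; by Menger, the answer equals the max flow.
Path Depot→Q→Port (+1); total 1.
Path Depot→R→Port (+1); total 2.
Path Depot→V→Port (+1); total 3.
No residual Depot→Port path; max flow = 3.
Certifying cut of size 3: {Depot→Q, Depot→R, V→Port}.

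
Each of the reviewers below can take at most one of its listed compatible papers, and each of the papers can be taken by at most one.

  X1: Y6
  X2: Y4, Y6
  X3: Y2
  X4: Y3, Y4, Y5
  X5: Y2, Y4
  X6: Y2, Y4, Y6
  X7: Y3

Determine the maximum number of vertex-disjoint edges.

Unit-capacity flow: source→left, listed edges, right→sink; max matching = max flow.
Augmenting path X1→Y6 (+1); matched 1.
Augmenting path X2→Y4 (+1); matched 2.
Augmenting path X3→Y2 (+1); matched 3.
Augmenting path X4→Y3 (+1); matched 4.
Augmenting path X7→Y3→X4→Y5 (+1); matched 5.
No augmenting path remains; maximum matching = 5.
König certificate: {X4, X7, Y2, Y4, Y6} is a vertex cover of size 5 (every listed pair touches it), so no matching can be larger.

5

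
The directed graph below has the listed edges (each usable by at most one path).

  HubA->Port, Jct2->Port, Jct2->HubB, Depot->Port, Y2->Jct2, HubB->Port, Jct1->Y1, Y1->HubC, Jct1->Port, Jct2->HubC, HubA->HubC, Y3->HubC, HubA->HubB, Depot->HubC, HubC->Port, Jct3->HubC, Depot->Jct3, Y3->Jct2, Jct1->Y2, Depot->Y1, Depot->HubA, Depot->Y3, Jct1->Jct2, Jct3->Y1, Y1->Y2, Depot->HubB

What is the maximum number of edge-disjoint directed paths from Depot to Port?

5

Assign every edge capacity 1; by Menger, the answer equals the max flow.
Path Depot→Port (+1); total 1.
Path Depot→HubA→Port (+1); total 2.
Path Depot→HubB→Port (+1); total 3.
Path Depot→HubC→Port (+1); total 4.
Path Depot→Y3→Jct2→Port (+1); total 5.
No residual Depot→Port path; max flow = 5.
Certifying cut of size 5: {Depot→HubA, Depot→Port, HubB→Port, HubC→Port, Jct2→Port}.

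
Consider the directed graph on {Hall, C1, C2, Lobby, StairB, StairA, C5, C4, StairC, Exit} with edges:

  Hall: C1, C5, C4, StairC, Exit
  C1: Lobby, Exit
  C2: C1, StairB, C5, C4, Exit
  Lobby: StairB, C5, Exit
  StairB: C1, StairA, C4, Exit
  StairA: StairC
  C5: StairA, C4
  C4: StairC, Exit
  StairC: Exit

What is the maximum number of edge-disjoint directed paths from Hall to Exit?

Assign every edge capacity 1; by Menger, the answer equals the max flow.
Path Hall→Exit (+1); total 1.
Path Hall→C1→Exit (+1); total 2.
Path Hall→C4→Exit (+1); total 3.
Path Hall→StairC→Exit (+1); total 4.
No residual Hall→Exit path; max flow = 4.
Certifying cut of size 4: {C4→Exit, Hall→C1, Hall→Exit, StairC→Exit}.

4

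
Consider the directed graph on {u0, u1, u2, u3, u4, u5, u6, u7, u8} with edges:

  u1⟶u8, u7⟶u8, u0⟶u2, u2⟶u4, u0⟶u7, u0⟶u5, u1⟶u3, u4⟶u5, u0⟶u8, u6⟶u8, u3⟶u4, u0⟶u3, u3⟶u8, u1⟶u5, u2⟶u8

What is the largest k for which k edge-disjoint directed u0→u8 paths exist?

Assign every edge capacity 1; by Menger, the answer equals the max flow.
Path u0→u8 (+1); total 1.
Path u0→u2→u8 (+1); total 2.
Path u0→u3→u8 (+1); total 3.
Path u0→u7→u8 (+1); total 4.
No residual u0→u8 path; max flow = 4.
Certifying cut of size 4: {u0→u2, u0→u3, u0→u7, u0→u8}.

4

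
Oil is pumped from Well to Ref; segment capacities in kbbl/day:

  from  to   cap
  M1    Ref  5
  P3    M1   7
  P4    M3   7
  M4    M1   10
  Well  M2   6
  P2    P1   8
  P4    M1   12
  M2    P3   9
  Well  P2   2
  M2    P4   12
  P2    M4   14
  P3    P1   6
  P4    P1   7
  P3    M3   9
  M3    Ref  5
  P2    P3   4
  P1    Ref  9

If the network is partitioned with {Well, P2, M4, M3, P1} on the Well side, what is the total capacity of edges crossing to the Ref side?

34

Edges leaving {Well, P2, M4, M3, P1}: Well→M2 (6), P2→P3 (4), M4→M1 (10), M3→Ref (5), P1→Ref (9).
Cut capacity = 6 + 4 + 10 + 5 + 9 = 34.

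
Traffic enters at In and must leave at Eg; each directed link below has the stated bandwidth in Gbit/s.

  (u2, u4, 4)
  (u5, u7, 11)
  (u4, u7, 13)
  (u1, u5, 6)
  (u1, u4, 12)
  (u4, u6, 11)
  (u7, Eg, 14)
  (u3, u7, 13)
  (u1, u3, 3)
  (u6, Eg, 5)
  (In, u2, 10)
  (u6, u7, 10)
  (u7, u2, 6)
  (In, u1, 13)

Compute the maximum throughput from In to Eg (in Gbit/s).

17

Augment In→u1→u3→u7→Eg: bottleneck 3, flow now 3.
Augment In→u1→u4→u6→Eg: bottleneck 5, flow now 8.
Augment In→u1→u4→u7→Eg: bottleneck 5, flow now 13.
Augment In→u2→u4→u7→Eg: bottleneck 4, flow now 17.
No augmenting path remains; maximum flow = 17.
In the residual graph, reachable from In: {In, u2}.
Min-cut edges: In→u1 (13), u2→u4 (4); capacity 13 + 4 = 17.
This cut is saturated, so no flow can exceed 17.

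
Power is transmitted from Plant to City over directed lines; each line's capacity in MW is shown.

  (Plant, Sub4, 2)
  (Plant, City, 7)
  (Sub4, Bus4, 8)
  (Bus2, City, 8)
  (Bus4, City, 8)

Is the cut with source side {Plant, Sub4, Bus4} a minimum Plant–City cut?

Given cut capacity: 7 + 8 = 15.
Augment Plant→City: bottleneck 7, flow now 7.
Augment Plant→Sub4→Bus4→City: bottleneck 2, flow now 9.
No augmenting path remains; maximum flow = 9.
In the residual graph, reachable from Plant: {Plant}.
Min-cut edges: Plant→Sub4 (2), Plant→City (7); capacity 2 + 7 = 9.
Cut capacity 15 exceeds the max flow 9, so it is not minimum.

No — its capacity is 15, but the minimum cut has capacity 9.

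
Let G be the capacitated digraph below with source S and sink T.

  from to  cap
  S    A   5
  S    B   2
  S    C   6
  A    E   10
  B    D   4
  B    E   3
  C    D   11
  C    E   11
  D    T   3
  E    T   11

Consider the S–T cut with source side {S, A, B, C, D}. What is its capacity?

Edges leaving {S, A, B, C, D}: A→E (10), B→E (3), C→E (11), D→T (3).
Cut capacity = 10 + 3 + 11 + 3 = 27.

27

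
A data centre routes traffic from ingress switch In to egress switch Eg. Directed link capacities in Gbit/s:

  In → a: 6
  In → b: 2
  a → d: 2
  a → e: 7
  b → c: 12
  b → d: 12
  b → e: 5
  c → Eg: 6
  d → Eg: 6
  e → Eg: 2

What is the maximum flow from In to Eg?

Augment In→a→d→Eg: bottleneck 2, flow now 2.
Augment In→a→e→Eg: bottleneck 2, flow now 4.
Augment In→b→c→Eg: bottleneck 2, flow now 6.
No augmenting path remains; maximum flow = 6.
In the residual graph, reachable from In: {In, a, e}.
Min-cut edges: In→b (2), a→d (2), e→Eg (2); capacity 2 + 2 + 2 = 6.
This cut is saturated, so no flow can exceed 6.

6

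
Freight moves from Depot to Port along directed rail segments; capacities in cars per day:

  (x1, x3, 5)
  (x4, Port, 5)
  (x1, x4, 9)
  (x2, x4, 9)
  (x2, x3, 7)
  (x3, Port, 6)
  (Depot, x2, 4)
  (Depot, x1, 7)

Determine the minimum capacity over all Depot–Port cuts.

Augment Depot→x1→x3→Port: bottleneck 5, flow now 5.
Augment Depot→x1→x4→Port: bottleneck 2, flow now 7.
Augment Depot→x2→x3→Port: bottleneck 1, flow now 8.
Augment Depot→x2→x4→Port: bottleneck 3, flow now 11.
No augmenting path remains; maximum flow = 11.
By max-flow min-cut, the minimum cut capacity equals the max flow.
In the residual graph, reachable from Depot: {Depot}.
Min-cut edges: Depot→x1 (7), Depot→x2 (4); capacity 7 + 4 = 11.

11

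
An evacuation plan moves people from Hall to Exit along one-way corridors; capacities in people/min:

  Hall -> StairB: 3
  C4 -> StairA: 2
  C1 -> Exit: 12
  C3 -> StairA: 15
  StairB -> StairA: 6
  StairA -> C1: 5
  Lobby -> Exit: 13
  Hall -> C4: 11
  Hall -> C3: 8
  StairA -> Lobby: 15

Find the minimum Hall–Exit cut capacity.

13

Augment Hall→C3→StairA→C1→Exit: bottleneck 5, flow now 5.
Augment Hall→C3→StairA→Lobby→Exit: bottleneck 3, flow now 8.
Augment Hall→StairB→StairA→Lobby→Exit: bottleneck 3, flow now 11.
Augment Hall→C4→StairA→Lobby→Exit: bottleneck 2, flow now 13.
No augmenting path remains; maximum flow = 13.
By max-flow min-cut, the minimum cut capacity equals the max flow.
In the residual graph, reachable from Hall: {Hall, C4}.
Min-cut edges: Hall→C3 (8), Hall→StairB (3), C4→StairA (2); capacity 8 + 3 + 2 = 13.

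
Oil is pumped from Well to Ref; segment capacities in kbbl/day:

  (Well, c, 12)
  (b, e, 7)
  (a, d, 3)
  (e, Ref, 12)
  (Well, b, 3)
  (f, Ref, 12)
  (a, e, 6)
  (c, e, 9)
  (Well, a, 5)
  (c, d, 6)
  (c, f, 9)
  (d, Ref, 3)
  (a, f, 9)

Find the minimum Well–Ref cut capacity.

Augment Well→a→d→Ref: bottleneck 3, flow now 3.
Augment Well→a→e→Ref: bottleneck 2, flow now 5.
Augment Well→b→e→Ref: bottleneck 3, flow now 8.
Augment Well→c→e→Ref: bottleneck 7, flow now 15.
Augment Well→c→f→Ref: bottleneck 5, flow now 20.
No augmenting path remains; maximum flow = 20.
By max-flow min-cut, the minimum cut capacity equals the max flow.
In the residual graph, reachable from Well: {Well}.
Min-cut edges: Well→a (5), Well→b (3), Well→c (12); capacity 5 + 3 + 12 = 20.

20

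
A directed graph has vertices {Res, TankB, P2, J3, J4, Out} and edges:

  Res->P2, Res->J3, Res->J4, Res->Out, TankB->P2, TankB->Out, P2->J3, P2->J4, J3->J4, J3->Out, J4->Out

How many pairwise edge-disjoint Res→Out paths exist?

Assign every edge capacity 1; by Menger, the answer equals the max flow.
Path Res→Out (+1); total 1.
Path Res→J3→Out (+1); total 2.
Path Res→J4→Out (+1); total 3.
No residual Res→Out path; max flow = 3.
Certifying cut of size 3: {J3→Out, J4→Out, Res→Out}.

3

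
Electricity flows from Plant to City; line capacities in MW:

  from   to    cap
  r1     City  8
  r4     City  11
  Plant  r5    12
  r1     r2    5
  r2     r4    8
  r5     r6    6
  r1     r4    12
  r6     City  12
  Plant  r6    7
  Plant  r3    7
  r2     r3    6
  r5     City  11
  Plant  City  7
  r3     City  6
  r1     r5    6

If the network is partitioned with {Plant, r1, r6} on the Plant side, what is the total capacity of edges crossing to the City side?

69

Edges leaving {Plant, r1, r6}: Plant→r3 (7), Plant→r5 (12), Plant→City (7), r1→r2 (5), r1→r4 (12), r1→r5 (6), r1→City (8), r6→City (12).
Cut capacity = 7 + 12 + 7 + 5 + 12 + 6 + 8 + 12 = 69.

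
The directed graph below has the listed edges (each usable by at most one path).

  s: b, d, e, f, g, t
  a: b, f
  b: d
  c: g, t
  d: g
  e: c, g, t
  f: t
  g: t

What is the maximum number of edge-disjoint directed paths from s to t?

Assign every edge capacity 1; by Menger, the answer equals the max flow.
Path s→t (+1); total 1.
Path s→e→t (+1); total 2.
Path s→f→t (+1); total 3.
Path s→g→t (+1); total 4.
No residual s→t path; max flow = 4.
Certifying cut of size 4: {g→t, s→e, s→f, s→t}.

4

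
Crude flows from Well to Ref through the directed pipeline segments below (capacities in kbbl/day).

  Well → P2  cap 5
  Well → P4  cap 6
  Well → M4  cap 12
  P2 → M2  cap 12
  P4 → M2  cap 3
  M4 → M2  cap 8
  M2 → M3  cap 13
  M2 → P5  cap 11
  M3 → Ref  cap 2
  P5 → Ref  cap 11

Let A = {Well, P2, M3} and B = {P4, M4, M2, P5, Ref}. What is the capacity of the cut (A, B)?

32

Edges leaving {Well, P2, M3}: Well→P4 (6), Well→M4 (12), P2→M2 (12), M3→Ref (2).
Cut capacity = 6 + 12 + 12 + 2 = 32.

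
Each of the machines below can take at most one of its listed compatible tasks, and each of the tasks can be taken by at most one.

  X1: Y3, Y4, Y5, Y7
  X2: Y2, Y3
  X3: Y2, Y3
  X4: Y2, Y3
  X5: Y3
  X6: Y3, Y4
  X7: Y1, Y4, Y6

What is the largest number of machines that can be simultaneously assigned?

Unit-capacity flow: source→left, listed edges, right→sink; max matching = max flow.
Augmenting path X1→Y3 (+1); matched 1.
Augmenting path X2→Y2 (+1); matched 2.
Augmenting path X6→Y4 (+1); matched 3.
Augmenting path X7→Y1 (+1); matched 4.
Augmenting path X3→Y3→X1→Y5 (+1); matched 5.
No augmenting path remains; maximum matching = 5.
König certificate: {X1, X6, X7, Y2, Y3} is a vertex cover of size 5 (every listed pair touches it), so no matching can be larger.

5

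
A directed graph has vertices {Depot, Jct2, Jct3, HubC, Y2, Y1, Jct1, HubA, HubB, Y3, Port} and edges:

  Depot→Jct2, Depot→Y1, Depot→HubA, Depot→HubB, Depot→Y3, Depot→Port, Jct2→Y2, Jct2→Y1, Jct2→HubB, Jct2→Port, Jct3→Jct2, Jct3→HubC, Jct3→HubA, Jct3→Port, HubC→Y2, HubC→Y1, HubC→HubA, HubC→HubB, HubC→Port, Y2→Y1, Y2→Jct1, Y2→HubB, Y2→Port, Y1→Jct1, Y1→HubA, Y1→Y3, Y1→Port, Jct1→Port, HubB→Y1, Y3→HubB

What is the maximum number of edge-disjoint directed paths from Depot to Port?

Assign every edge capacity 1; by Menger, the answer equals the max flow.
Path Depot→Port (+1); total 1.
Path Depot→Jct2→Port (+1); total 2.
Path Depot→Y1→Port (+1); total 3.
Path Depot→HubB→Y1→Jct1→Port (+1); total 4.
No residual Depot→Port path; max flow = 4.
Certifying cut of size 4: {Depot→Jct2, Depot→Port, Depot→Y1, HubB→Y1}.

4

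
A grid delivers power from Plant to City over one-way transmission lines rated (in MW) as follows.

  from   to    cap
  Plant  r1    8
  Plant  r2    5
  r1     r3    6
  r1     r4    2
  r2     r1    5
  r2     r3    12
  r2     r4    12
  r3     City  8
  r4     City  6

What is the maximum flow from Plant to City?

13

Augment Plant→r1→r3→City: bottleneck 6, flow now 6.
Augment Plant→r1→r4→City: bottleneck 2, flow now 8.
Augment Plant→r2→r3→City: bottleneck 2, flow now 10.
Augment Plant→r2→r4→City: bottleneck 3, flow now 13.
No augmenting path remains; maximum flow = 13.
In the residual graph, reachable from Plant: {Plant}.
Min-cut edges: Plant→r1 (8), Plant→r2 (5); capacity 8 + 5 = 13.
This cut is saturated, so no flow can exceed 13.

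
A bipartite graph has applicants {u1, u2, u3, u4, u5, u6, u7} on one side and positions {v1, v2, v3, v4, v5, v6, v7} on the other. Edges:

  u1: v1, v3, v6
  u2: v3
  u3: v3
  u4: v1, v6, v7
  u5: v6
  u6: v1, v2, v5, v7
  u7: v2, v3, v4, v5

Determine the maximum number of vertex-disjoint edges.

Unit-capacity flow: source→left, listed edges, right→sink; max matching = max flow.
Augmenting path u1→v1 (+1); matched 1.
Augmenting path u2→v3 (+1); matched 2.
Augmenting path u4→v6 (+1); matched 3.
Augmenting path u6→v2 (+1); matched 4.
Augmenting path u7→v4 (+1); matched 5.
Augmenting path u5→v6→u4→v7 (+1); matched 6.
No augmenting path remains; maximum matching = 6.
König certificate: {u1, u4, u5, u6, u7, v3} is a vertex cover of size 6 (every listed pair touches it), so no matching can be larger.

6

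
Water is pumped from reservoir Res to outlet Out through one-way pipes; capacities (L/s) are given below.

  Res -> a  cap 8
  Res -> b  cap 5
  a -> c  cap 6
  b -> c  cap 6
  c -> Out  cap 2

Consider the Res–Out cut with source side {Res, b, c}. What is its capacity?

Edges leaving {Res, b, c}: Res→a (8), c→Out (2).
Cut capacity = 8 + 2 = 10.

10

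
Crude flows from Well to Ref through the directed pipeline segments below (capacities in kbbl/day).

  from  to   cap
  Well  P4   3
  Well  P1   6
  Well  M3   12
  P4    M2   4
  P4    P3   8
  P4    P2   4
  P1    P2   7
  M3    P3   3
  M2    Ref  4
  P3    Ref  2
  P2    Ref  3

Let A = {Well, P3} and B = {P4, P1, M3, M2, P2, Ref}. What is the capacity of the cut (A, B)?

23

Edges leaving {Well, P3}: Well→P4 (3), Well→P1 (6), Well→M3 (12), P3→Ref (2).
Cut capacity = 3 + 6 + 12 + 2 = 23.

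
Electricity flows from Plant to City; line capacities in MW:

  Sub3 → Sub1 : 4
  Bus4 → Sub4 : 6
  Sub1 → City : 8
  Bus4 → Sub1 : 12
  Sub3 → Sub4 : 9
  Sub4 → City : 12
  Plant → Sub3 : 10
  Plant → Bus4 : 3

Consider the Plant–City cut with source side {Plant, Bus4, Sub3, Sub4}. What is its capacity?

Edges leaving {Plant, Bus4, Sub3, Sub4}: Bus4→Sub1 (12), Sub3→Sub1 (4), Sub4→City (12).
Cut capacity = 12 + 4 + 12 = 28.

28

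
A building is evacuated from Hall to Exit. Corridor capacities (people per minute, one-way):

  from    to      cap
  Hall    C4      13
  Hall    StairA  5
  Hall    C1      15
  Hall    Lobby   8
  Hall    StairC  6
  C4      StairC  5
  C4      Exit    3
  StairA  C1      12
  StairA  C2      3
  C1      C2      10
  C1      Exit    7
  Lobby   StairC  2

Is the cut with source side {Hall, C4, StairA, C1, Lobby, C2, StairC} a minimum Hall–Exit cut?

Given cut capacity: 3 + 7 = 10.
Augment Hall→C4→Exit: bottleneck 3, flow now 3.
Augment Hall→C1→Exit: bottleneck 7, flow now 10.
No augmenting path remains; maximum flow = 10.
Cut capacity 10 equals the max flow, so it is a minimum cut.

Yes — it is a minimum cut (capacity 10).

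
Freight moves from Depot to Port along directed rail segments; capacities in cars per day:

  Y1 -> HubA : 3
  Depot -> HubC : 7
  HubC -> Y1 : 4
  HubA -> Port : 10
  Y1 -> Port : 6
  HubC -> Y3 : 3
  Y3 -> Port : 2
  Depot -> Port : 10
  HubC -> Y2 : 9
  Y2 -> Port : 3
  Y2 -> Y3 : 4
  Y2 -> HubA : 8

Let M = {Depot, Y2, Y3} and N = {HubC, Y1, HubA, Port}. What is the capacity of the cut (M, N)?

Edges leaving {Depot, Y2, Y3}: Depot→HubC (7), Depot→Port (10), Y2→HubA (8), Y2→Port (3), Y3→Port (2).
Cut capacity = 7 + 10 + 8 + 3 + 2 = 30.

30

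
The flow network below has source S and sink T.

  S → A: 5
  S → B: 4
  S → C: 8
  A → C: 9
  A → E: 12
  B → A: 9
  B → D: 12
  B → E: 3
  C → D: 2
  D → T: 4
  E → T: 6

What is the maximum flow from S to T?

10

Augment S→A→E→T: bottleneck 5, flow now 5.
Augment S→B→D→T: bottleneck 4, flow now 9.
Augment S→C→D→B→E→T: bottleneck 1, flow now 10. (uses reverse residual edge)
No augmenting path remains; maximum flow = 10.
In the residual graph, reachable from S: {S, A, B, C, D, E}.
Min-cut edges: D→T (4), E→T (6); capacity 4 + 6 = 10.
This cut is saturated, so no flow can exceed 10.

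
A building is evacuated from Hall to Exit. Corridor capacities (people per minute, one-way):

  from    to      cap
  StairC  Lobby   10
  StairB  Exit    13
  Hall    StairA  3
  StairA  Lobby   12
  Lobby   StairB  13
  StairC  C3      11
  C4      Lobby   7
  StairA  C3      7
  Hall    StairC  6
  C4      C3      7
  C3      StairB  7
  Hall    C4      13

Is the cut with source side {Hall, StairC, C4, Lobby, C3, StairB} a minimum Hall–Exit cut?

No — its capacity is 16, but the minimum cut has capacity 13.

Given cut capacity: 3 + 13 = 16.
Augment Hall→StairC→Lobby→StairB→Exit: bottleneck 6, flow now 6.
Augment Hall→C4→Lobby→StairB→Exit: bottleneck 7, flow now 13.
No augmenting path remains; maximum flow = 13.
In the residual graph, reachable from Hall: {Hall, StairC, C4, StairA, Lobby, C3, StairB}.
Min-cut edges: StairB→Exit (13); capacity 13 = 13.
Cut capacity 16 exceeds the max flow 13, so it is not minimum.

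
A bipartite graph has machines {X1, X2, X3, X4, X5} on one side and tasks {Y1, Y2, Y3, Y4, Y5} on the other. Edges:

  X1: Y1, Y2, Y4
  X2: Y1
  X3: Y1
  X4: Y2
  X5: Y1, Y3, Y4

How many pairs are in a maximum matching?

Unit-capacity flow: source→left, listed edges, right→sink; max matching = max flow.
Augmenting path X1→Y1 (+1); matched 1.
Augmenting path X4→Y2 (+1); matched 2.
Augmenting path X5→Y3 (+1); matched 3.
Augmenting path X2→Y1→X1→Y4 (+1); matched 4.
No augmenting path remains; maximum matching = 4.
König certificate: {X1, X4, X5, Y1} is a vertex cover of size 4 (every listed pair touches it), so no matching can be larger.

4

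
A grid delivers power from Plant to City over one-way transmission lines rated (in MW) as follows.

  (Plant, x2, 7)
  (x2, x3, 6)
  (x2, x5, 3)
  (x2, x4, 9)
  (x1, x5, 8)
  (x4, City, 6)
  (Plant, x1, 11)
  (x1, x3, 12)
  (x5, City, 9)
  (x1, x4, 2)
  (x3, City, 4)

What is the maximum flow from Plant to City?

Augment Plant→x1→x3→City: bottleneck 4, flow now 4.
Augment Plant→x1→x4→City: bottleneck 2, flow now 6.
Augment Plant→x1→x5→City: bottleneck 5, flow now 11.
Augment Plant→x2→x4→City: bottleneck 4, flow now 15.
Augment Plant→x2→x5→City: bottleneck 3, flow now 18.
No augmenting path remains; maximum flow = 18.
In the residual graph, reachable from Plant: {Plant}.
Min-cut edges: Plant→x1 (11), Plant→x2 (7); capacity 11 + 7 = 18.
This cut is saturated, so no flow can exceed 18.

18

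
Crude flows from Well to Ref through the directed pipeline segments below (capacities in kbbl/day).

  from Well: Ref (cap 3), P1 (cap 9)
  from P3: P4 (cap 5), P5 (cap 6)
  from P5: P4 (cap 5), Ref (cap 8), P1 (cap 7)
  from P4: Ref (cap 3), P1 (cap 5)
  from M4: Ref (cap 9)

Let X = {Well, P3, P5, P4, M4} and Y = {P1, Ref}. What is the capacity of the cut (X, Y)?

Edges leaving {Well, P3, P5, P4, M4}: Well→P1 (9), Well→Ref (3), P5→P1 (7), P5→Ref (8), P4→P1 (5), P4→Ref (3), M4→Ref (9).
Cut capacity = 9 + 3 + 7 + 8 + 5 + 3 + 9 = 44.

44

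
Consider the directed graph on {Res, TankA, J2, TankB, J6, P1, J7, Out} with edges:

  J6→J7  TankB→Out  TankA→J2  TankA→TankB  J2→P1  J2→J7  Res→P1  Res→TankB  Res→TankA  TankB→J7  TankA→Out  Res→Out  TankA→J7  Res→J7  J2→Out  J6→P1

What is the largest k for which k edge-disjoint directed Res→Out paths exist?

Assign every edge capacity 1; by Menger, the answer equals the max flow.
Path Res→Out (+1); total 1.
Path Res→TankA→Out (+1); total 2.
Path Res→TankB→Out (+1); total 3.
No residual Res→Out path; max flow = 3.
Certifying cut of size 3: {Res→Out, Res→TankA, Res→TankB}.

3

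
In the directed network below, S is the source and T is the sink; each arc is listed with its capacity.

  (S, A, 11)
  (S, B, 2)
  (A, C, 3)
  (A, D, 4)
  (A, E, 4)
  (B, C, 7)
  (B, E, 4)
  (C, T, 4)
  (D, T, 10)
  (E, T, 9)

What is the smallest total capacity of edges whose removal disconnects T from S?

Augment S→A→C→T: bottleneck 3, flow now 3.
Augment S→A→D→T: bottleneck 4, flow now 7.
Augment S→A→E→T: bottleneck 4, flow now 11.
Augment S→B→C→T: bottleneck 1, flow now 12.
Augment S→B→E→T: bottleneck 1, flow now 13.
No augmenting path remains; maximum flow = 13.
By max-flow min-cut, the minimum cut capacity equals the max flow.
In the residual graph, reachable from S: {S}.
Min-cut edges: S→A (11), S→B (2); capacity 11 + 2 = 13.

13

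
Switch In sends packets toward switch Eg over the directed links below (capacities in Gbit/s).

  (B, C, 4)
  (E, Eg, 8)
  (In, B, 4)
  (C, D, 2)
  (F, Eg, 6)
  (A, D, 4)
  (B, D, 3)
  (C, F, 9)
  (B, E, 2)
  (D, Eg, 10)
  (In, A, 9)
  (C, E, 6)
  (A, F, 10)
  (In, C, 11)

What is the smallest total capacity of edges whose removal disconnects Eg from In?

22

Augment In→A→D→Eg: bottleneck 4, flow now 4.
Augment In→A→F→Eg: bottleneck 5, flow now 9.
Augment In→B→D→Eg: bottleneck 3, flow now 12.
Augment In→B→E→Eg: bottleneck 1, flow now 13.
Augment In→C→D→Eg: bottleneck 2, flow now 15.
Augment In→C→E→Eg: bottleneck 6, flow now 21.
Augment In→C→F→Eg: bottleneck 1, flow now 22.
No augmenting path remains; maximum flow = 22.
By max-flow min-cut, the minimum cut capacity equals the max flow.
In the residual graph, reachable from In: {In, A, C, F}.
Min-cut edges: In→B (4), A→D (4), C→D (2), C→E (6), F→Eg (6); capacity 4 + 4 + 2 + 6 + 6 = 22.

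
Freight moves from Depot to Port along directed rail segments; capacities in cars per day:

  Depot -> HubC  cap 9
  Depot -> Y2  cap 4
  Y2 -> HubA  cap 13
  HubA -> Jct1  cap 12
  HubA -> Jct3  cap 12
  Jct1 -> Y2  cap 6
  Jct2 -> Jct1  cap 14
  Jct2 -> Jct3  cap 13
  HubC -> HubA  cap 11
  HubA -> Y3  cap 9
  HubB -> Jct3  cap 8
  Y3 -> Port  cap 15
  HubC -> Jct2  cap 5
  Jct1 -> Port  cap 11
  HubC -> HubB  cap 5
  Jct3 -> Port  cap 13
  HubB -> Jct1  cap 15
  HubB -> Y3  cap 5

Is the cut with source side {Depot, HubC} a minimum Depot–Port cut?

No — its capacity is 25, but the minimum cut has capacity 13.

Given cut capacity: 4 + 5 + 5 + 11 = 25.
Augment Depot→Y2→HubA→Y3→Port: bottleneck 4, flow now 4.
Augment Depot→HubC→HubB→Y3→Port: bottleneck 5, flow now 9.
Augment Depot→HubC→Jct2→Jct3→Port: bottleneck 4, flow now 13.
No augmenting path remains; maximum flow = 13.
In the residual graph, reachable from Depot: {Depot}.
Min-cut edges: Depot→Y2 (4), Depot→HubC (9); capacity 4 + 9 = 13.
Cut capacity 25 exceeds the max flow 13, so it is not minimum.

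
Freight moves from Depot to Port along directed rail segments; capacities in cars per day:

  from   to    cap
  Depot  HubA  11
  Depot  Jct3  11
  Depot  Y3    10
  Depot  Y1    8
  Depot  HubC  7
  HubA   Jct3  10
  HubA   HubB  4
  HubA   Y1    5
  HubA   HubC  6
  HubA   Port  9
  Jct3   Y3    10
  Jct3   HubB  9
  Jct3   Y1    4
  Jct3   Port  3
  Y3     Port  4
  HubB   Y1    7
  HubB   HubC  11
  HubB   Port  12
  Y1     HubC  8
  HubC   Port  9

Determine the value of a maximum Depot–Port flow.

Augment Depot→HubA→Port: bottleneck 9, flow now 9.
Augment Depot→Jct3→Port: bottleneck 3, flow now 12.
Augment Depot→Y3→Port: bottleneck 4, flow now 16.
Augment Depot→HubC→Port: bottleneck 7, flow now 23.
Augment Depot→HubA→HubB→Port: bottleneck 2, flow now 25.
Augment Depot→Jct3→HubB→Port: bottleneck 8, flow now 33.
Augment Depot→Y1→HubC→Port: bottleneck 2, flow now 35.
No augmenting path remains; maximum flow = 35.
In the residual graph, reachable from Depot: {Depot, Y3, Y1, HubC}.
Min-cut edges: Depot→HubA (11), Depot→Jct3 (11), Y3→Port (4), HubC→Port (9); capacity 11 + 11 + 4 + 9 = 35.
This cut is saturated, so no flow can exceed 35.

35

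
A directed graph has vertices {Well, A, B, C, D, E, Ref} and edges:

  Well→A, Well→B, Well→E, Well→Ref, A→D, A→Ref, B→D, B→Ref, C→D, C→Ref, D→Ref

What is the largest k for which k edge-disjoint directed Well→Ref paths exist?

Assign every edge capacity 1; by Menger, the answer equals the max flow.
Path Well→Ref (+1); total 1.
Path Well→A→Ref (+1); total 2.
Path Well→B→Ref (+1); total 3.
No residual Well→Ref path; max flow = 3.
Certifying cut of size 3: {Well→A, Well→B, Well→Ref}.

3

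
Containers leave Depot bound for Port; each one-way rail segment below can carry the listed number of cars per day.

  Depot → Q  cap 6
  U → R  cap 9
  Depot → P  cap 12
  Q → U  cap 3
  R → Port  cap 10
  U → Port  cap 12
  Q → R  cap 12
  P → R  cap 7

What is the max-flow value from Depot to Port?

Augment Depot→P→R→Port: bottleneck 7, flow now 7.
Augment Depot→Q→R→Port: bottleneck 3, flow now 10.
Augment Depot→Q→U→Port: bottleneck 3, flow now 13.
No augmenting path remains; maximum flow = 13.
In the residual graph, reachable from Depot: {Depot, P}.
Min-cut edges: Depot→Q (6), P→R (7); capacity 6 + 7 = 13.
This cut is saturated, so no flow can exceed 13.

13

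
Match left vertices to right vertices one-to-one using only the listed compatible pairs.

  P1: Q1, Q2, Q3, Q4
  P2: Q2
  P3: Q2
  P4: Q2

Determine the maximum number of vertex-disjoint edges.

2

Unit-capacity flow: source→left, listed edges, right→sink; max matching = max flow.
Augmenting path P1→Q1 (+1); matched 1.
Augmenting path P2→Q2 (+1); matched 2.
No augmenting path remains; maximum matching = 2.
König certificate: {P1, Q2} is a vertex cover of size 2 (every listed pair touches it), so no matching can be larger.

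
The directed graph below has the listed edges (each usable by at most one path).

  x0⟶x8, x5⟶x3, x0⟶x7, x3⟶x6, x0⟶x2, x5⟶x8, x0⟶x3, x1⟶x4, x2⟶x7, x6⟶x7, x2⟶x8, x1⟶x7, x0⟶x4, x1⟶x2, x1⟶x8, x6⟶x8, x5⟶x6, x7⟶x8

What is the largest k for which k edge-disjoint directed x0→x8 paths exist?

4

Assign every edge capacity 1; by Menger, the answer equals the max flow.
Path x0→x8 (+1); total 1.
Path x0→x2→x8 (+1); total 2.
Path x0→x7→x8 (+1); total 3.
Path x0→x3→x6→x8 (+1); total 4.
No residual x0→x8 path; max flow = 4.
Certifying cut of size 4: {x0→x2, x0→x3, x0→x7, x0→x8}.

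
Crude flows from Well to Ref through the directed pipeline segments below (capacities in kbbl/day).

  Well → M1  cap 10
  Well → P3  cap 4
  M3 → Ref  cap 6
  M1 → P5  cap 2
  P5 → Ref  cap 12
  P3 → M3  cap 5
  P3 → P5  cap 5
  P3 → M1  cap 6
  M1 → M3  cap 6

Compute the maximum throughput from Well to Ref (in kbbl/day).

12

Augment Well→M1→M3→Ref: bottleneck 6, flow now 6.
Augment Well→M1→P5→Ref: bottleneck 2, flow now 8.
Augment Well→P3→P5→Ref: bottleneck 4, flow now 12.
No augmenting path remains; maximum flow = 12.
In the residual graph, reachable from Well: {Well, M1}.
Min-cut edges: Well→P3 (4), M1→M3 (6), M1→P5 (2); capacity 4 + 6 + 2 = 12.
This cut is saturated, so no flow can exceed 12.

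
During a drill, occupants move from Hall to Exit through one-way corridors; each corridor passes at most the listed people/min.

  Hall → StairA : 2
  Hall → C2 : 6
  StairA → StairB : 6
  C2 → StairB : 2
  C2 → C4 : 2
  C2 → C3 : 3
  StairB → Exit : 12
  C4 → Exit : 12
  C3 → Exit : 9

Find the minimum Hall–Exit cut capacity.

Augment Hall→StairA→StairB→Exit: bottleneck 2, flow now 2.
Augment Hall→C2→StairB→Exit: bottleneck 2, flow now 4.
Augment Hall→C2→C4→Exit: bottleneck 2, flow now 6.
Augment Hall→C2→C3→Exit: bottleneck 2, flow now 8.
No augmenting path remains; maximum flow = 8.
By max-flow min-cut, the minimum cut capacity equals the max flow.
In the residual graph, reachable from Hall: {Hall}.
Min-cut edges: Hall→StairA (2), Hall→C2 (6); capacity 2 + 6 = 8.

8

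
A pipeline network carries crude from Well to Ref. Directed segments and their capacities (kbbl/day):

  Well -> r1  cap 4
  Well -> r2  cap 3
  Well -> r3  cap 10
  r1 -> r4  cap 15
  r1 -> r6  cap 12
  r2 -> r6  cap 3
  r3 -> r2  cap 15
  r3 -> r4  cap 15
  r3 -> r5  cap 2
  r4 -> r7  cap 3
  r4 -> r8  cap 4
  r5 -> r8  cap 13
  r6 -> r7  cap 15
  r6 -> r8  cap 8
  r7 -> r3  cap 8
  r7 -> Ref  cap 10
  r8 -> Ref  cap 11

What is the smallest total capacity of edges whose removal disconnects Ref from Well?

Augment Well→r1→r4→r7→Ref: bottleneck 3, flow now 3.
Augment Well→r1→r4→r8→Ref: bottleneck 1, flow now 4.
Augment Well→r2→r6→r7→Ref: bottleneck 3, flow now 7.
Augment Well→r3→r4→r8→Ref: bottleneck 3, flow now 10.
Augment Well→r3→r5→r8→Ref: bottleneck 2, flow now 12.
Augment Well→r3→r4→r1→r6→r7→Ref: bottleneck 4, flow now 16. (uses reverse residual edge)
No augmenting path remains; maximum flow = 16.
By max-flow min-cut, the minimum cut capacity equals the max flow.
In the residual graph, reachable from Well: {Well, r2, r3, r4}.
Min-cut edges: Well→r1 (4), r2→r6 (3), r3→r5 (2), r4→r7 (3), r4→r8 (4); capacity 4 + 3 + 2 + 3 + 4 = 16.

16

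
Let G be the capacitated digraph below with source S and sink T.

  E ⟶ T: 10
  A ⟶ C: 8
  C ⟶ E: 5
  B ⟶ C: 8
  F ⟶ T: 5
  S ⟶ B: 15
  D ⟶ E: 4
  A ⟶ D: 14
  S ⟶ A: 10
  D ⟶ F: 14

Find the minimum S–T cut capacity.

14

Augment S→A→C→E→T: bottleneck 5, flow now 5.
Augment S→A→D→E→T: bottleneck 4, flow now 9.
Augment S→A→D→F→T: bottleneck 1, flow now 10.
Augment S→B→C→A→D→F→T: bottleneck 4, flow now 14. (uses reverse residual edge)
No augmenting path remains; maximum flow = 14.
By max-flow min-cut, the minimum cut capacity equals the max flow.
In the residual graph, reachable from S: {S, A, B, C, D, F}.
Min-cut edges: C→E (5), D→E (4), F→T (5); capacity 5 + 4 + 5 = 14.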